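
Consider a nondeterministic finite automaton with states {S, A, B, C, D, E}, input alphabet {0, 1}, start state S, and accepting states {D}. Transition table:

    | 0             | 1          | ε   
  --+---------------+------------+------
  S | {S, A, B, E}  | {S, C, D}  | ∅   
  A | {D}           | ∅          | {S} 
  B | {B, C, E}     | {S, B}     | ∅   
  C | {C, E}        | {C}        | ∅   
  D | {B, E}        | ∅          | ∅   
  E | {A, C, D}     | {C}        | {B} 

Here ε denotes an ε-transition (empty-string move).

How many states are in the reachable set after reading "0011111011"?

Start in {S}.
Read '0': {S} → {S, A, B, E}.
Read '0': {S, A, B, E} → {S, A, B, C, D, E}.
Read '1': {S, A, B, C, D, E} → {S, B, C, D}.
Read '1': {S, B, C, D} → {S, B, C, D}.
Read '1': {S, B, C, D} → {S, B, C, D}.
Read '1': {S, B, C, D} → {S, B, C, D}.
Read '1': {S, B, C, D} → {S, B, C, D}.
Read '0': {S, B, C, D} → {S, A, B, C, E}.
Read '1': {S, A, B, C, E} → {S, B, C, D}.
Read '1': {S, B, C, D} → {S, B, C, D}.
That set has 4 states.

4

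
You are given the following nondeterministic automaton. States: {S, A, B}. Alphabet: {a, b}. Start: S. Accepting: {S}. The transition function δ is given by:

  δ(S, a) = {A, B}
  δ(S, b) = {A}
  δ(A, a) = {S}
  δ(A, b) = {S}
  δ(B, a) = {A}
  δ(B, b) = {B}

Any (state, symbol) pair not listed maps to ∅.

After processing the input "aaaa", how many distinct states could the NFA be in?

Start in {S}.
Read 'a': S→{A, B}; now {A, B}.
Read 'a': A→{S}, B→{A}; now {S, A}.
Read 'a': S→{A, B}, A→{S}; now {S, A, B}.
Read 'a': S→{A, B}, A→{S}, B→{A}; now {S, A, B}.
That set has 3 states.

3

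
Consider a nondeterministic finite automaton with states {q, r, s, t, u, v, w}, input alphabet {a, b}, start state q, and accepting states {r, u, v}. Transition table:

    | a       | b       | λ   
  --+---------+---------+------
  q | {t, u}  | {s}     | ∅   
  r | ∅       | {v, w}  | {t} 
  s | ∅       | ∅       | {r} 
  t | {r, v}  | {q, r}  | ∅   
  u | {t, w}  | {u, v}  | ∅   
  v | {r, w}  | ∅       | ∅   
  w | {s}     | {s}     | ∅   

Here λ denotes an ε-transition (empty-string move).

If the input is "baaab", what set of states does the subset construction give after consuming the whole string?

{q, r, s, t, v, w}

Start in {q}.
Read 'b': q→{s}; union {s}; ε-closure = {r, s, t}.
Read 'a': r→∅, s→∅, t→{r, v}; union {r, v}; ε-closure = {r, t, v}.
Read 'a': r→∅, t→{r, v}, v→{r, w}; union {r, v, w}; ε-closure = {r, t, v, w}.
Read 'a': r→∅, t→{r, v}, v→{r, w}, w→{s}; union {r, s, v, w}; ε-closure = {r, s, t, v, w}.
Read 'b': r→{v, w}, s→∅, t→{q, r}, v→∅, w→{s}; union {q, r, s, v, w}; ε-closure = {q, r, s, t, v, w}.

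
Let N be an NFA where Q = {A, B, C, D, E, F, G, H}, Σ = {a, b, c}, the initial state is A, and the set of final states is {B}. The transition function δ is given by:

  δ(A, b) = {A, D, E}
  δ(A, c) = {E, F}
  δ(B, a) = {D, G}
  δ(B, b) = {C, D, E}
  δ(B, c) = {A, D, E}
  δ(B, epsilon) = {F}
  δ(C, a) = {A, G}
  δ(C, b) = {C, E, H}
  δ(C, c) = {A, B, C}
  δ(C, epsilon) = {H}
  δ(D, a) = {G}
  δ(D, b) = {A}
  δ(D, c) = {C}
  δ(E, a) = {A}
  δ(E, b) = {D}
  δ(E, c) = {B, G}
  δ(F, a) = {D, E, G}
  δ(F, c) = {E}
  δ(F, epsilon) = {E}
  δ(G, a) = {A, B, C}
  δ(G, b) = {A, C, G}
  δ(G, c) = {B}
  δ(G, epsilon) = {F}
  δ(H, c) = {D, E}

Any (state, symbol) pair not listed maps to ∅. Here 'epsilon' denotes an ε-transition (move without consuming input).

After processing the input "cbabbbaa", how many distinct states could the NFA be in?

8

Start in {A}.
Read 'c': A→{E, F}; now {E, F}.
Read 'b': E→{D}, F→∅; now {D}.
Read 'a': D→{G}; union {G}; ε-closure = {E, F, G}.
Read 'b': E→{D}, F→∅, G→{A, C, G}; union {A, C, D, G}; ε-closure = {A, C, D, E, F, G, H}.
Read 'b': A→{A, D, E}, C→{C, E, H}, D→{A}, E→{D}, F→∅, G→{A, C, G}, H→∅; union {A, C, D, E, G, H}; ε-closure = {A, C, D, E, F, G, H}.
Read 'b': A→{A, D, E}, C→{C, E, H}, D→{A}, E→{D}, F→∅, G→{A, C, G}, H→∅; union {A, C, D, E, G, H}; ε-closure = {A, C, D, E, F, G, H}.
Read 'a': A→∅, C→{A, G}, D→{G}, E→{A}, F→{D, E, G}, G→{A, B, C}, H→∅; union {A, B, C, D, E, G}; ε-closure = {A, B, C, D, E, F, G, H}.
Read 'a': A→∅, B→{D, G}, C→{A, G}, D→{G}, E→{A}, F→{D, E, G}, G→{A, B, C}, H→∅; union {A, B, C, D, E, G}; ε-closure = {A, B, C, D, E, F, G, H}.
That set has 8 states.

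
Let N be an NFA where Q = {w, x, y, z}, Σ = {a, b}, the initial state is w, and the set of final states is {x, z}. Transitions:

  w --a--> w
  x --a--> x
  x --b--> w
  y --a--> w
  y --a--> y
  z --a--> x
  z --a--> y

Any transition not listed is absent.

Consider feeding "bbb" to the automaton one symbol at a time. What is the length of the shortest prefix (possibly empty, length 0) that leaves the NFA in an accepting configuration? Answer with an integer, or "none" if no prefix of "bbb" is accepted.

none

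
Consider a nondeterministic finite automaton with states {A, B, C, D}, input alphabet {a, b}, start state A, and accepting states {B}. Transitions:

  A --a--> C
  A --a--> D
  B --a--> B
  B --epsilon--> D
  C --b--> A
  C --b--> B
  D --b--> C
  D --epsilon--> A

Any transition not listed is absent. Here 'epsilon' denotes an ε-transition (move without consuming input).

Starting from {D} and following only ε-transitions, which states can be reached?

{A, D}

Begin with {D}.
ε-move D → A; add A.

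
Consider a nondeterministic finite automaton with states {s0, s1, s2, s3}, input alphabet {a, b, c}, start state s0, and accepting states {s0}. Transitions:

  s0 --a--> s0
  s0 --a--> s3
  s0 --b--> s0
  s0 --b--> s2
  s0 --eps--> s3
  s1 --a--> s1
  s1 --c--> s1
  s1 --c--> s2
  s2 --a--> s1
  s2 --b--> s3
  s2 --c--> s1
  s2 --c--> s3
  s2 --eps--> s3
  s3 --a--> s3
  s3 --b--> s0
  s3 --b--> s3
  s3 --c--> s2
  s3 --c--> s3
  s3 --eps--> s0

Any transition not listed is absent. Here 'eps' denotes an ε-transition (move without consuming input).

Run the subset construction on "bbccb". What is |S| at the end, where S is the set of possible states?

3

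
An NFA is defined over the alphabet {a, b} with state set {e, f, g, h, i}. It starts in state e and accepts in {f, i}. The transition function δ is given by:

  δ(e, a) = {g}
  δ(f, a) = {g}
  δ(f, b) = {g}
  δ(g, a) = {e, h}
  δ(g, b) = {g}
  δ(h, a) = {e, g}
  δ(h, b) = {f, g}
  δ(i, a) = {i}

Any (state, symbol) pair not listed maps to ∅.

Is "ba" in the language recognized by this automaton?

Start in {e}.
Read 'b': {e} → ∅.
The set is empty and remains empty for the remaining 1 symbol.
The final set ∅ contains no accepting state.

No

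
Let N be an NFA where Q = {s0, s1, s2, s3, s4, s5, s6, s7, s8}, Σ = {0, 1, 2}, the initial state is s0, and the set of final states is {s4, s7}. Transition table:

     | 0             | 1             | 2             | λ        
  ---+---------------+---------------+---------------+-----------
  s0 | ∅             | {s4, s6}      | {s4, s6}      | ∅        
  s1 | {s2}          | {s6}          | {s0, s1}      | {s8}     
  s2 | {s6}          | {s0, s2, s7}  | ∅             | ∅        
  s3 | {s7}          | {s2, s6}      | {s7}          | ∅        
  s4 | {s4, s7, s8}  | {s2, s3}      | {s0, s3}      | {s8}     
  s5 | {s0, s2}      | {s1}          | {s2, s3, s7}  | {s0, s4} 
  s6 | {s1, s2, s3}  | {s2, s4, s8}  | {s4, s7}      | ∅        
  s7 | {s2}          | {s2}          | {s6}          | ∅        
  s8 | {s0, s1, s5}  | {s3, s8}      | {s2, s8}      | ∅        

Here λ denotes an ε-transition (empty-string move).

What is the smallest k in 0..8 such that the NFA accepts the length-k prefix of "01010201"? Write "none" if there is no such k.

Start in {s0}.
Read '0': s0→∅; now ∅.
The set is empty and remains empty for the remaining 7 symbols.
No reachable set along the way intersects F.

none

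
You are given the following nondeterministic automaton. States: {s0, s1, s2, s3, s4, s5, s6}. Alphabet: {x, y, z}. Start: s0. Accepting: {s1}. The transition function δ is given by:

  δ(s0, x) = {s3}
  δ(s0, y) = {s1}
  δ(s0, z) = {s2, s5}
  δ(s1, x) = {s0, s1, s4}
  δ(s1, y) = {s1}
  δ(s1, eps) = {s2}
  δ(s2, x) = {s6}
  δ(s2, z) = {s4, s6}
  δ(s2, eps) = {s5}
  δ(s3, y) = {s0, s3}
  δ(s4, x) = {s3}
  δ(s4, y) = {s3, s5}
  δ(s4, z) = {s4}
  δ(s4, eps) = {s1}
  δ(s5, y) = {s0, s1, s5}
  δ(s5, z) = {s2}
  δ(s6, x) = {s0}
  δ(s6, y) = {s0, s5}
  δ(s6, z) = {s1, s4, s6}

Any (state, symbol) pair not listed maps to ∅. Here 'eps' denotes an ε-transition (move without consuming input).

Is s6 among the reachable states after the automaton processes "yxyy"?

No

Start in {s0}.
Read 'y': s0→{s1}; union {s1}; ε-closure = {s1, s2, s5}.
Read 'x': s1→{s0, s1, s4}, s2→{s6}, s5→∅; union {s0, s1, s4, s6}; ε-closure = {s0, s1, s2, s4, s5, s6}.
Read 'y': s0→{s1}, s1→{s1}, s2→∅, s4→{s3, s5}, s5→{s0, s1, s5}, s6→{s0, s5}; union {s0, s1, s3, s5}; ε-closure = {s0, s1, s2, s3, s5}.
Read 'y': s0→{s1}, s1→{s1}, s2→∅, s3→{s0, s3}, s5→{s0, s1, s5}; union {s0, s1, s3, s5}; ε-closure = {s0, s1, s2, s3, s5}.
State s6 is not in {s0, s1, s2, s3, s5}.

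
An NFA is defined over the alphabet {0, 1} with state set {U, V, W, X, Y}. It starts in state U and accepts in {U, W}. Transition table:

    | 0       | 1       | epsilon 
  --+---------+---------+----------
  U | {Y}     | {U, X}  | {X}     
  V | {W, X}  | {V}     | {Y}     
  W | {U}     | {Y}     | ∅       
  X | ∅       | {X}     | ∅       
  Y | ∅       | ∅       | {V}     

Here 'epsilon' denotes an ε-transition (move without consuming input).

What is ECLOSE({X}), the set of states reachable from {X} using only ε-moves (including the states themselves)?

{X}

Begin with {X}.
No ε-moves leave this set, so the closure equals the set itself.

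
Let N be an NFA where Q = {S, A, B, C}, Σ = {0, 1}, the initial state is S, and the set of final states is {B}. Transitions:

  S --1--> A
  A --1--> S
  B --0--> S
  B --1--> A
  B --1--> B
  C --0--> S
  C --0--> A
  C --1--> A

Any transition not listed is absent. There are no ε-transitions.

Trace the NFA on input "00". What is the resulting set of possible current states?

∅

Start in {S}.
Read '0': S→∅; now ∅.
The set is empty and remains empty for the remaining 1 symbol.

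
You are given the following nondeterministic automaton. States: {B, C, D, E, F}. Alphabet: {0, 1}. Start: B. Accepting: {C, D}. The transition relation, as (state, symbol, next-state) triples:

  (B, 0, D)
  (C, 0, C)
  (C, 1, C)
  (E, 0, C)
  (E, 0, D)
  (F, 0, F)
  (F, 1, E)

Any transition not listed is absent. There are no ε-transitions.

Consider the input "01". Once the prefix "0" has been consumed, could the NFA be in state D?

Yes

Start in {B}.
Read '0': {B} → {D}.
State D is in {D}.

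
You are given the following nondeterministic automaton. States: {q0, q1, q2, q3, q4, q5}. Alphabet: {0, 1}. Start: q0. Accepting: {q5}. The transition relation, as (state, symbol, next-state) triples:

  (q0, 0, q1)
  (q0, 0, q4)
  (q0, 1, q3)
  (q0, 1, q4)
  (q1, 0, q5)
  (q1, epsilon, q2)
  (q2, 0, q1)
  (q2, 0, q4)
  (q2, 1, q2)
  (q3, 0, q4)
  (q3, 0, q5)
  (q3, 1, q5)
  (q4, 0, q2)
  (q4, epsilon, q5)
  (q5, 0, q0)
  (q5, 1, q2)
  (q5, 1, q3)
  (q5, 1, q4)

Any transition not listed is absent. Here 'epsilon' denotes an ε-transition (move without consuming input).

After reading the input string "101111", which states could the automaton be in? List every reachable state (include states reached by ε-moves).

Start in {q0}.
Read '1': q0→{q3, q4}; union {q3, q4}; ε-closure = {q3, q4, q5}.
Read '0': q3→{q4, q5}, q4→{q2}, q5→{q0}; now {q0, q2, q4, q5}.
Read '1': q0→{q3, q4}, q2→{q2}, q4→∅, q5→{q2, q3, q4}; union {q2, q3, q4}; ε-closure = {q2, q3, q4, q5}.
Read '1': q2→{q2}, q3→{q5}, q4→∅, q5→{q2, q3, q4}; now {q2, q3, q4, q5}.
Read '1': q2→{q2}, q3→{q5}, q4→∅, q5→{q2, q3, q4}; now {q2, q3, q4, q5}.
Read '1': q2→{q2}, q3→{q5}, q4→∅, q5→{q2, q3, q4}; now {q2, q3, q4, q5}.

{q2, q3, q4, q5}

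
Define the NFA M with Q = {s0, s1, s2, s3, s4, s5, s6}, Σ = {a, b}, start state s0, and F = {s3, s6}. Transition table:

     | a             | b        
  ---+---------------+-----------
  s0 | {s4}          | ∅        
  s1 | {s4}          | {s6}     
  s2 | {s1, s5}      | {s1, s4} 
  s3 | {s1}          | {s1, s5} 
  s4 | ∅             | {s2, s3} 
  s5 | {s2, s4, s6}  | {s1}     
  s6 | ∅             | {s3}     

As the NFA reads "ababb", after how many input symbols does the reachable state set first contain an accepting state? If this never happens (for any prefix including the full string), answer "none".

2

Start in {s0}.
Read 'a': {s0} → {s4}.
Read 'b': {s4} → {s2, s3}.
None of the earlier sets intersect F, but {s2, s3} does.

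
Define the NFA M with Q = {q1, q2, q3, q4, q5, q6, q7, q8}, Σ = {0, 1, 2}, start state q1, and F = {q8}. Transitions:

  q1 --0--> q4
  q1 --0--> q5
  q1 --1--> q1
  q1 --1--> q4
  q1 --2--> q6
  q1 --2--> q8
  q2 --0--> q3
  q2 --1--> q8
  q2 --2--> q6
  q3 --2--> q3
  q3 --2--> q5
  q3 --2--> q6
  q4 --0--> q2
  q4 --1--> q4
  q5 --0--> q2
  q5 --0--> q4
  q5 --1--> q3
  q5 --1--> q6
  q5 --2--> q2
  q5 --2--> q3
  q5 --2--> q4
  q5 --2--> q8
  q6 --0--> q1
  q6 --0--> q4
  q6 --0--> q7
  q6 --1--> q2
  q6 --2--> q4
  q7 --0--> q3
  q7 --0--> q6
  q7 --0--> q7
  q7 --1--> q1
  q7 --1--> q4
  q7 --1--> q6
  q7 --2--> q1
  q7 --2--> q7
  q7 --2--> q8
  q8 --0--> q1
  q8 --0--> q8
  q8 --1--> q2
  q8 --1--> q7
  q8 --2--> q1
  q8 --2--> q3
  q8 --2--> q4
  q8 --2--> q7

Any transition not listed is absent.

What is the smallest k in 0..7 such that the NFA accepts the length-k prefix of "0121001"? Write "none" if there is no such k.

7

Start in {q1}.
Read '0': q1→{q4, q5}; now {q4, q5}.
Read '1': q4→{q4}, q5→{q3, q6}; now {q3, q4, q6}.
Read '2': q3→{q3, q5, q6}, q4→∅, q6→{q4}; now {q3, q4, q5, q6}.
Read '1': q3→∅, q4→{q4}, q5→{q3, q6}, q6→{q2}; now {q2, q3, q4, q6}.
Read '0': q2→{q3}, q3→∅, q4→{q2}, q6→{q1, q4, q7}; now {q1, q2, q3, q4, q7}.
Read '0': q1→{q4, q5}, q2→{q3}, q3→∅, q4→{q2}, q7→{q3, q6, q7}; now {q2, q3, q4, q5, q6, q7}.
Read '1': q2→{q8}, q3→∅, q4→{q4}, q5→{q3, q6}, q6→{q2}, q7→{q1, q4, q6}; now {q1, q2, q3, q4, q6, q8}.
None of the earlier sets intersect F, but {q1, q2, q3, q4, q6, q8} does.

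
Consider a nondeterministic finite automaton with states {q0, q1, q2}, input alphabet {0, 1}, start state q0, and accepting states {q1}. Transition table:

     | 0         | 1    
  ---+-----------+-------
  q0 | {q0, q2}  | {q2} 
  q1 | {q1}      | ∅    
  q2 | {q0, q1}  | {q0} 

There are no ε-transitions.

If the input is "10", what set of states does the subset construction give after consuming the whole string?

Start in {q0}.
Read '1': q0→{q2}; now {q2}.
Read '0': q2→{q0, q1}; now {q0, q1}.

{q0, q1}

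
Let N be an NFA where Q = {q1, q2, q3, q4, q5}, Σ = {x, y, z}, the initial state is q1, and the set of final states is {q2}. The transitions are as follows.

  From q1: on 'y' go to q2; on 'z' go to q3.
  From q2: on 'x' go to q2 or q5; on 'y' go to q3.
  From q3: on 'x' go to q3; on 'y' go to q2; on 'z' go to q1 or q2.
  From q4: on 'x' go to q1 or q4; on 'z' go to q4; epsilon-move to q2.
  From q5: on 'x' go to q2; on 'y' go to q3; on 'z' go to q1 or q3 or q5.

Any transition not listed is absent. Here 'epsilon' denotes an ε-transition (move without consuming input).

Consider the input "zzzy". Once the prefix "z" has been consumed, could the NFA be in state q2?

Start in {q1}.
Read 'z': q1→{q3}; now {q3}.
State q2 is not in {q3}.

No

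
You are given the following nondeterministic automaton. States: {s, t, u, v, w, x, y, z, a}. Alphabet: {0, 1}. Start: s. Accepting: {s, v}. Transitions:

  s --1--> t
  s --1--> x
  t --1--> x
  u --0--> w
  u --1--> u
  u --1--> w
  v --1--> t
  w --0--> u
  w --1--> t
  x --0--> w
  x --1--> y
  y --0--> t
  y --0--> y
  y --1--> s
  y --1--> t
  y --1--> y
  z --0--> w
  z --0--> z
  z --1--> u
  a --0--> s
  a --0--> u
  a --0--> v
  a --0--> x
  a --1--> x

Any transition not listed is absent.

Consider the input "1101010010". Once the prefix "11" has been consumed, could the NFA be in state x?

Start in {s}.
Read '1': {s} → {t, x}.
Read '1': {t, x} → {x, y}.
State x is in {x, y}.

Yes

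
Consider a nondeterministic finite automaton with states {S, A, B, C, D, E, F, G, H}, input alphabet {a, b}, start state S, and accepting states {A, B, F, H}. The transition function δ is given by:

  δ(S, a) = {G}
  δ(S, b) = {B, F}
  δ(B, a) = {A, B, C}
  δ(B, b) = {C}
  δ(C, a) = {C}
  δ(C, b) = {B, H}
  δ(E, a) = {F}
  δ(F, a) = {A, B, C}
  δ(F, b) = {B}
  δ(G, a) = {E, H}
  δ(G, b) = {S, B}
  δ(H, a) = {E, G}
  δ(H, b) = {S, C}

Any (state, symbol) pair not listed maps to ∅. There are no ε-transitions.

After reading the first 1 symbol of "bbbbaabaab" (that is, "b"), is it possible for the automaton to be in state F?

Yes

Start in {S}.
Read 'b': S→{B, F}; now {B, F}.
State F is in {B, F}.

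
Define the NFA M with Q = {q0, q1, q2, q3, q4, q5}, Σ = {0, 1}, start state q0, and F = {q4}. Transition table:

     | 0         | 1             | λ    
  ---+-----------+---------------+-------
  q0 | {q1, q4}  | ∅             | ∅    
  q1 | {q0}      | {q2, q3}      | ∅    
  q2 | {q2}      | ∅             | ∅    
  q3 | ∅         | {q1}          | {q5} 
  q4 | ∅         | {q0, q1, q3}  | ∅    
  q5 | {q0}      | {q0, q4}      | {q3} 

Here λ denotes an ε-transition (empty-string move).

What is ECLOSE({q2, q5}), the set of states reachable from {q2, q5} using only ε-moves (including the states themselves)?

{q2, q3, q5}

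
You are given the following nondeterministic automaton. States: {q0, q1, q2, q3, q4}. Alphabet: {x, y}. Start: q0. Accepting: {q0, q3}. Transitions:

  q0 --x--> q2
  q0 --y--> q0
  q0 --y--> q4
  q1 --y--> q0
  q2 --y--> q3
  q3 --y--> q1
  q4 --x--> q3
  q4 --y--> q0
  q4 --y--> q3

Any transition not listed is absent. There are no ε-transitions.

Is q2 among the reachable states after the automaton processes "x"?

Yes

Start in {q0}.
Read 'x': {q0} → {q2}.
State q2 is in {q2}.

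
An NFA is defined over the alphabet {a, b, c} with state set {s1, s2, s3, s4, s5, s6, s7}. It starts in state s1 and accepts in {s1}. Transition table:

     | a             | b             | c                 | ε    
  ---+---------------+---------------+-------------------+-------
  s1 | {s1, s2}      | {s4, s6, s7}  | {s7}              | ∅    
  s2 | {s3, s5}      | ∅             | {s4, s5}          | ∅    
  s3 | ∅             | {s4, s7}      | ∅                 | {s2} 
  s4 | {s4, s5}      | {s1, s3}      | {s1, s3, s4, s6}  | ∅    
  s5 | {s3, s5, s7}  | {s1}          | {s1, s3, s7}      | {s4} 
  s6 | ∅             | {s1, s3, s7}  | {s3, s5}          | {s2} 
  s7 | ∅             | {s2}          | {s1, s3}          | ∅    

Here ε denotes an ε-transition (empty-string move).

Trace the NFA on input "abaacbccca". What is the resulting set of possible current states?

Start in {s1}.
Read 'a': s1→{s1, s2}; now {s1, s2}.
Read 'b': s1→{s4, s6, s7}, s2→∅; union {s4, s6, s7}; ε-closure = {s2, s4, s6, s7}.
Read 'a': s2→{s3, s5}, s4→{s4, s5}, s6→∅, s7→∅; union {s3, s4, s5}; ε-closure = {s2, s3, s4, s5}.
Read 'a': s2→{s3, s5}, s3→∅, s4→{s4, s5}, s5→{s3, s5, s7}; union {s3, s4, s5, s7}; ε-closure = {s2, s3, s4, s5, s7}.
Read 'c': s2→{s4, s5}, s3→∅, s4→{s1, s3, s4, s6}, s5→{s1, s3, s7}, s7→{s1, s3}; union {s1, s3, s4, s5, s6, s7}; ε-closure = {s1, s2, s3, s4, s5, s6, s7}.
Read 'b': s1→{s4, s6, s7}, s2→∅, s3→{s4, s7}, s4→{s1, s3}, s5→{s1}, s6→{s1, s3, s7}, s7→{s2}; now {s1, s2, s3, s4, s6, s7}.
Read 'c': s1→{s7}, s2→{s4, s5}, s3→∅, s4→{s1, s3, s4, s6}, s6→{s3, s5}, s7→{s1, s3}; union {s1, s3, s4, s5, s6, s7}; ε-closure = {s1, s2, s3, s4, s5, s6, s7}.
Read 'c': s1→{s7}, s2→{s4, s5}, s3→∅, s4→{s1, s3, s4, s6}, s5→{s1, s3, s7}, s6→{s3, s5}, s7→{s1, s3}; union {s1, s3, s4, s5, s6, s7}; ε-closure = {s1, s2, s3, s4, s5, s6, s7}.
Read 'c': s1→{s7}, s2→{s4, s5}, s3→∅, s4→{s1, s3, s4, s6}, s5→{s1, s3, s7}, s6→{s3, s5}, s7→{s1, s3}; union {s1, s3, s4, s5, s6, s7}; ε-closure = {s1, s2, s3, s4, s5, s6, s7}.
Read 'a': s1→{s1, s2}, s2→{s3, s5}, s3→∅, s4→{s4, s5}, s5→{s3, s5, s7}, s6→∅, s7→∅; now {s1, s2, s3, s4, s5, s7}.

{s1, s2, s3, s4, s5, s7}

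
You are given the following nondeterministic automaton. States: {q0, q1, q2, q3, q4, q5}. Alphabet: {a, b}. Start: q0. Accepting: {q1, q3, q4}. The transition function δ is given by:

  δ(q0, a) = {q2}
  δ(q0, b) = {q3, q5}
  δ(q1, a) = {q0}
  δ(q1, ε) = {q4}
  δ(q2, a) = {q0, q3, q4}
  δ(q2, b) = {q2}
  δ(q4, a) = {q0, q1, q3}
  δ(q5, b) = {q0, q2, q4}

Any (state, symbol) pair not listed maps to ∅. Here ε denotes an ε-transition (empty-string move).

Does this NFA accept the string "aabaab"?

Start in {q0}.
Read 'a': q0→{q2}; now {q2}.
Read 'a': q2→{q0, q3, q4}; now {q0, q3, q4}.
Read 'b': q0→{q3, q5}, q3→∅, q4→∅; now {q3, q5}.
Read 'a': q3→∅, q5→∅; now ∅.
The set is empty and remains empty for the remaining 2 symbols.
The final set ∅ contains no accepting state.

No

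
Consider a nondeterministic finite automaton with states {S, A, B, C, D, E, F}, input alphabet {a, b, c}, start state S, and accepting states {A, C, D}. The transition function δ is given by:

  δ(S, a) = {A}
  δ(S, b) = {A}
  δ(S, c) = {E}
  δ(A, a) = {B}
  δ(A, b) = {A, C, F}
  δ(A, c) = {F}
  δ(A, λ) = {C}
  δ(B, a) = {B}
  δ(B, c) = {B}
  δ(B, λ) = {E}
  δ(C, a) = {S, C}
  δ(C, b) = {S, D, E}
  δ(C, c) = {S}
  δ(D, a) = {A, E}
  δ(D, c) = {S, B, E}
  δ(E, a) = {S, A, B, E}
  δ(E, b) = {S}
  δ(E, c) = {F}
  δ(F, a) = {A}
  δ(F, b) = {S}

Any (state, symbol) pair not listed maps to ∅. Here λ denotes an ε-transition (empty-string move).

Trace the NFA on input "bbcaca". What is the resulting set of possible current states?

{S, A, B, C, E}

Start in {S}.
Read 'b': S→{A}; union {A}; ε-closure = {A, C}.
Read 'b': A→{A, C, F}, C→{S, D, E}; now {S, A, C, D, E, F}.
Read 'c': S→{E}, A→{F}, C→{S}, D→{S, B, E}, E→{F}, F→∅; now {S, B, E, F}.
Read 'a': S→{A}, B→{B}, E→{S, A, B, E}, F→{A}; union {S, A, B, E}; ε-closure = {S, A, B, C, E}.
Read 'c': S→{E}, A→{F}, B→{B}, C→{S}, E→{F}; now {S, B, E, F}.
Read 'a': S→{A}, B→{B}, E→{S, A, B, E}, F→{A}; union {S, A, B, E}; ε-closure = {S, A, B, C, E}.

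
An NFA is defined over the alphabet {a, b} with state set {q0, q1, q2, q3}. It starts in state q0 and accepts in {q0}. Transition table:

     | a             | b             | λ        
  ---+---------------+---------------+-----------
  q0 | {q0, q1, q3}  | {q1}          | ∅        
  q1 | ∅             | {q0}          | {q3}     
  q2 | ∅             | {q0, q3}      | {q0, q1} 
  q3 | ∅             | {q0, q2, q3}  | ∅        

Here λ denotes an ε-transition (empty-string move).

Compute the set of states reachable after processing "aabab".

Start in {q0}.
Read 'a': {q0} → {q0, q1, q3}.
Read 'a': {q0, q1, q3} → {q0, q1, q3}.
Read 'b': {q0, q1, q3} → {q0, q1, q2, q3}.
Read 'a': {q0, q1, q2, q3} → {q0, q1, q3}.
Read 'b': {q0, q1, q3} → {q0, q1, q2, q3}.

{q0, q1, q2, q3}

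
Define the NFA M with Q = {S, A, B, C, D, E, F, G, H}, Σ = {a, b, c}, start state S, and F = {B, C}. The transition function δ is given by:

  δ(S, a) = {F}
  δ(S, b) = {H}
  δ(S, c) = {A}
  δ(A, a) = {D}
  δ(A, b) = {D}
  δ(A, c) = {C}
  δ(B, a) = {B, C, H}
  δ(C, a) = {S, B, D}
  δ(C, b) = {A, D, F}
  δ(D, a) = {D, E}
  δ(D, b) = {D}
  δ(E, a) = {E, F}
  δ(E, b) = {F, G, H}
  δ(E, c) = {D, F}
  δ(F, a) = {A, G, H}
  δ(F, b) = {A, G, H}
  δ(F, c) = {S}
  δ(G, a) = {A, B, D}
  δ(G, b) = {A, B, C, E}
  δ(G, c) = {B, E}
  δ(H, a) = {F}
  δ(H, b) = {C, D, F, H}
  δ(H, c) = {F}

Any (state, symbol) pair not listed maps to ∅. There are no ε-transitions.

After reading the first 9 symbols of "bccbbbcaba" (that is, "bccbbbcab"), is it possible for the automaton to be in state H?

Start in {S}.
Read 'b': S→{H}; now {H}.
Read 'c': H→{F}; now {F}.
Read 'c': F→{S}; now {S}.
Read 'b': S→{H}; now {H}.
Read 'b': H→{C, D, F, H}; now {C, D, F, H}.
Read 'b': C→{A, D, F}, D→{D}, F→{A, G, H}, H→{C, D, F, H}; now {A, C, D, F, G, H}.
Read 'c': A→{C}, C→∅, D→∅, F→{S}, G→{B, E}, H→{F}; now {S, B, C, E, F}.
Read 'a': S→{F}, B→{B, C, H}, C→{S, B, D}, E→{E, F}, F→{A, G, H}; now {S, A, B, C, D, E, F, G, H}.
Read 'b': S→{H}, A→{D}, B→∅, C→{A, D, F}, D→{D}, E→{F, G, H}, F→{A, G, H}, G→{A, B, C, E}, H→{C, D, F, H}; now {A, B, C, D, E, F, G, H}.
State H is in {A, B, C, D, E, F, G, H}.

Yes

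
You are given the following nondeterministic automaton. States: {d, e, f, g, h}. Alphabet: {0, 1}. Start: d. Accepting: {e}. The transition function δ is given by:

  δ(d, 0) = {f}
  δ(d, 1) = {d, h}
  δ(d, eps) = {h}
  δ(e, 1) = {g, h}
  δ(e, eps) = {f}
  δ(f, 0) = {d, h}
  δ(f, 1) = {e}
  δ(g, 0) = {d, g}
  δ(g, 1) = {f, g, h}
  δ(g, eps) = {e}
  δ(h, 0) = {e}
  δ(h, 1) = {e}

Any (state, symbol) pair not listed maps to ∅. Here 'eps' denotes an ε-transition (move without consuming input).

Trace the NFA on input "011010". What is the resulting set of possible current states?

{d, e, f, g, h}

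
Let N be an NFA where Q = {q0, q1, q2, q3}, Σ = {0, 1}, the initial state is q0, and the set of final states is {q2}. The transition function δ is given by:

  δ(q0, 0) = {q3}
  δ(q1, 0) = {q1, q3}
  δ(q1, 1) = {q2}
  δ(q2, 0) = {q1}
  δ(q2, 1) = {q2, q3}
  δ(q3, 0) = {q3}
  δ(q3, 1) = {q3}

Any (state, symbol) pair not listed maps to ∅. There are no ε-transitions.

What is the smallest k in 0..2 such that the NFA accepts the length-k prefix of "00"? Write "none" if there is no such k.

none

Start in {q0}.
Read '0': q0→{q3}; now {q3}.
Read '0': q3→{q3}; now {q3}.
No reachable set along the way intersects F.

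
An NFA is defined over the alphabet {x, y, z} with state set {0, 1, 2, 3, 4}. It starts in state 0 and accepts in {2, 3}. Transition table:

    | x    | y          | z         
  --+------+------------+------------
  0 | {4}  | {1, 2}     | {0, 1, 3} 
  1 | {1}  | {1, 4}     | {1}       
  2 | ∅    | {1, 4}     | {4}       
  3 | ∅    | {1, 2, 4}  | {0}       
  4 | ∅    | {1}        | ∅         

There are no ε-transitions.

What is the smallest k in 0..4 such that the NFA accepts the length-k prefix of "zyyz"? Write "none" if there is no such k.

Start in {0}.
Read 'z': 0→{0, 1, 3}; now {0, 1, 3}.
None of the earlier sets intersect F, but {0, 1, 3} does.

1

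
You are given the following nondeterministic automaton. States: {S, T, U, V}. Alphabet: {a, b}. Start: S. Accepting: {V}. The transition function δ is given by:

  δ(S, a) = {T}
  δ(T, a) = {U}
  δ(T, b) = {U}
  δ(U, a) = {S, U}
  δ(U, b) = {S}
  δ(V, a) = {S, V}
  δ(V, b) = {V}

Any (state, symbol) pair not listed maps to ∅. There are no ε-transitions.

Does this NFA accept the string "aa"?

Start in {S}.
Read 'a': S→{T}; now {T}.
Read 'a': T→{U}; now {U}.
The final set {U} contains no accepting state.

No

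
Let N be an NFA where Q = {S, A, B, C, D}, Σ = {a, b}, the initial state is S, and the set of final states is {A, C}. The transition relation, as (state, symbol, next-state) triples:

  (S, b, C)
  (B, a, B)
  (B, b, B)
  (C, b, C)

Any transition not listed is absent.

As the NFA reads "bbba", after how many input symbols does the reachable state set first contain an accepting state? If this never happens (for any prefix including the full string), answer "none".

1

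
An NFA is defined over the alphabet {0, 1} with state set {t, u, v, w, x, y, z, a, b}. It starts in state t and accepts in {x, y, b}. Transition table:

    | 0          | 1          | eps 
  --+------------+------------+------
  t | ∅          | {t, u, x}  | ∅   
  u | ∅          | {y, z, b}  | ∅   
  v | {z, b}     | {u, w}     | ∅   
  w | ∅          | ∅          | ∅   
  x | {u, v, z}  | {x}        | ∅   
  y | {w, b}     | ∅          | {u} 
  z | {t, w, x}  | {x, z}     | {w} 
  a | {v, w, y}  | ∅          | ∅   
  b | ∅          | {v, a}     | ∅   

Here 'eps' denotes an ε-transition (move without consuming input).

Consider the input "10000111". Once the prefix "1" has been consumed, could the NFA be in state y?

Start in {t}.
Read '1': {t} → {t, u, x}.
State y is not in {t, u, x}.

No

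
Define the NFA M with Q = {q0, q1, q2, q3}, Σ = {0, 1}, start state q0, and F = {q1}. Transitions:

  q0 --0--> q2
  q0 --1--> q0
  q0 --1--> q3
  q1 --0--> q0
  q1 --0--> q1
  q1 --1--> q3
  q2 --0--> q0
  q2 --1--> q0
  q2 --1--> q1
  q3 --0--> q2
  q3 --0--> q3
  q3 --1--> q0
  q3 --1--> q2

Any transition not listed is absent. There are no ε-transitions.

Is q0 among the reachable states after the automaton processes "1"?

Start in {q0}.
Read '1': {q0} → {q0, q3}.
State q0 is in {q0, q3}.

Yes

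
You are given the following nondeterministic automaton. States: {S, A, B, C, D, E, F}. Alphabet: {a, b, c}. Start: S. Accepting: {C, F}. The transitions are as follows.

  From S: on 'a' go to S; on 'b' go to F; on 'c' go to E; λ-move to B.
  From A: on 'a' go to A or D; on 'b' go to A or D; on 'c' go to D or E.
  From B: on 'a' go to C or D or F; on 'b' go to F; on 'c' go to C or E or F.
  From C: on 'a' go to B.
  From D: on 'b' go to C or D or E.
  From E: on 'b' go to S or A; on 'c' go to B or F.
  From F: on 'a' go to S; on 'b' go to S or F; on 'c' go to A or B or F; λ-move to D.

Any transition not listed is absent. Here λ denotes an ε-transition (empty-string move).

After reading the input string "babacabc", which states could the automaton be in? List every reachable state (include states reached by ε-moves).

{A, B, D, F}

Start: ε-closure({S}) = {S, B}.
Read 'b': {S, B} → {D, F}.
Read 'a': {D, F} → {S, B}.
Read 'b': {S, B} → {D, F}.
Read 'a': {D, F} → {S, B}.
Read 'c': {S, B} → {C, D, E, F}.
Read 'a': {C, D, E, F} → {S, B}.
Read 'b': {S, B} → {D, F}.
Read 'c': {D, F} → {A, B, D, F}.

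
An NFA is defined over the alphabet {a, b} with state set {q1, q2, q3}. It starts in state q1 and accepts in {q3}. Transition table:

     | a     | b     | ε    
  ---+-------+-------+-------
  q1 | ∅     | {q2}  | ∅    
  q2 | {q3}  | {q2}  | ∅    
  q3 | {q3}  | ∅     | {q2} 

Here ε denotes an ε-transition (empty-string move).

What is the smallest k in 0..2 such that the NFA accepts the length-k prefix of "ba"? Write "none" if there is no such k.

2

Start in {q1}.
Read 'b': {q1} → {q2}.
Read 'a': {q2} → {q2, q3}.
None of the earlier sets intersect F, but {q2, q3} does.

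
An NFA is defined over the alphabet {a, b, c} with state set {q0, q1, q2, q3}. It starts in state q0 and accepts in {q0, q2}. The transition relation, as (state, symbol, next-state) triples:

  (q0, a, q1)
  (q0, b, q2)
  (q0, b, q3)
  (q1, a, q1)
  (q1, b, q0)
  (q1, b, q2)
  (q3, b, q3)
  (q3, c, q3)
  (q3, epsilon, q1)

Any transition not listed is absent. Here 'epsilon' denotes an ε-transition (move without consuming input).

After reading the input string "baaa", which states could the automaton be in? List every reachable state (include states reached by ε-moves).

{q1}

Start in {q0}.
Read 'b': q0→{q2, q3}; union {q2, q3}; ε-closure = {q1, q2, q3}.
Read 'a': q1→{q1}, q2→∅, q3→∅; now {q1}.
Read 'a': q1→{q1}; now {q1}.
Read 'a': q1→{q1}; now {q1}.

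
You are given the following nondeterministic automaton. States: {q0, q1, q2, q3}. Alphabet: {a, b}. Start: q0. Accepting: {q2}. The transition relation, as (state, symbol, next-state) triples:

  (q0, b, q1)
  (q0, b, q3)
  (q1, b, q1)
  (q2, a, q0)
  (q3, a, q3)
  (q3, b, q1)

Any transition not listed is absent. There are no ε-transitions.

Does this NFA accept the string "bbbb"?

No

Start in {q0}.
Read 'b': q0→{q1, q3}; now {q1, q3}.
Read 'b': q1→{q1}, q3→{q1}; now {q1}.
Read 'b': q1→{q1}; now {q1}.
Read 'b': q1→{q1}; now {q1}.
The final set {q1} contains no accepting state.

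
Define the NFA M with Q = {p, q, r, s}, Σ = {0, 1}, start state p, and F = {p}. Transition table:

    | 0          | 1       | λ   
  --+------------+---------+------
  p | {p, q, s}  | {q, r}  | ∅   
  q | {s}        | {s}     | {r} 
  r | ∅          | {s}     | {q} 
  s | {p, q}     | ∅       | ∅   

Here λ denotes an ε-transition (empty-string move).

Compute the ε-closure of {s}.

Begin with {s}.
No ε-moves leave this set, so the closure equals the set itself.

{s}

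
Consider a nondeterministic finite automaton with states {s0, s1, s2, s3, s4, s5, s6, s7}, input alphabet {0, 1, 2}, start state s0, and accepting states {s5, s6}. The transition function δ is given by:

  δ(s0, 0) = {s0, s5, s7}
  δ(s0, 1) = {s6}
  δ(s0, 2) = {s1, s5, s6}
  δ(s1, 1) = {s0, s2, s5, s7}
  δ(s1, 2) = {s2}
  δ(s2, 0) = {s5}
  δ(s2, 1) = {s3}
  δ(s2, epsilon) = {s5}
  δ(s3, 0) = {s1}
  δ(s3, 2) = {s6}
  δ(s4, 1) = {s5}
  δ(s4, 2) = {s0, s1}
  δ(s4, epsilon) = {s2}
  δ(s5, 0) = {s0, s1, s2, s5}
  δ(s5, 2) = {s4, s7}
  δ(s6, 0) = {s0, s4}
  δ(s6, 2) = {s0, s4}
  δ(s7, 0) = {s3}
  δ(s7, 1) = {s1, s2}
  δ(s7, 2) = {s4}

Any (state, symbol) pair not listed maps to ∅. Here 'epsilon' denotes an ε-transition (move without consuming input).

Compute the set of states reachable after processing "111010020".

∅

Start in {s0}.
Read '1': {s0} → {s6}.
Read '1': {s6} → ∅.
The set is empty and remains empty for the remaining 7 symbols.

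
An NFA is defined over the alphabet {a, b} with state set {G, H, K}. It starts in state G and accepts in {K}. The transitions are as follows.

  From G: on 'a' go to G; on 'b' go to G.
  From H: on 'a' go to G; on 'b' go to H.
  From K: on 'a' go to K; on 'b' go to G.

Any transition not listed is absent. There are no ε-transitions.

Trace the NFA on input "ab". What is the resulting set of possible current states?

{G}

Start in {G}.
Read 'a': {G} → {G}.
Read 'b': {G} → {G}.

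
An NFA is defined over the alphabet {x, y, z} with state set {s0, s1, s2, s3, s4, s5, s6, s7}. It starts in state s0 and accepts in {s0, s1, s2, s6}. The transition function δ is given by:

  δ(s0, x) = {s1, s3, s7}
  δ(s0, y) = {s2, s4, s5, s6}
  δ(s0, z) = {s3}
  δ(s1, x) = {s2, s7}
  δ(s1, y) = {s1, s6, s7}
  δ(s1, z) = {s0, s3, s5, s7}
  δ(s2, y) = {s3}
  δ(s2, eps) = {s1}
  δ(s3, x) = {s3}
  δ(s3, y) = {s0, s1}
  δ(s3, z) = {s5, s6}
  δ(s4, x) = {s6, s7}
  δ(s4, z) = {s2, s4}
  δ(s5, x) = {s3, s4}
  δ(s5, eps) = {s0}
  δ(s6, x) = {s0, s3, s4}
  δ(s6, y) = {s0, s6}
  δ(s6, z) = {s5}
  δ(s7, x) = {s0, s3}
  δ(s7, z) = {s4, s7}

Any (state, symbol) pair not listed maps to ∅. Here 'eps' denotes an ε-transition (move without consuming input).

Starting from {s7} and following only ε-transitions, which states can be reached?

Begin with {s7}.
No ε-moves leave this set, so the closure equals the set itself.

{s7}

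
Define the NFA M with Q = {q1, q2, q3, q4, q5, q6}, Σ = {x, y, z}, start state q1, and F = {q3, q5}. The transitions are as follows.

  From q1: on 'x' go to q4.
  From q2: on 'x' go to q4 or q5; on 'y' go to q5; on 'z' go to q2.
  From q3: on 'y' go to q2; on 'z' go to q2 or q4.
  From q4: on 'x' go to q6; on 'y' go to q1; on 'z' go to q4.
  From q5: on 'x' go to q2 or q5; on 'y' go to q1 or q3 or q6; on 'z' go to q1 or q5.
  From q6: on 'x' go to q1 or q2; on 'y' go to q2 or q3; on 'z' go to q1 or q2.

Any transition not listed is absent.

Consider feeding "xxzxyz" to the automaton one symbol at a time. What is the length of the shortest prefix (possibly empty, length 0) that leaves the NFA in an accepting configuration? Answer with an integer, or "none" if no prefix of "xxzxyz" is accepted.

4

Start in {q1}.
Read 'x': {q1} → {q4}.
Read 'x': {q4} → {q6}.
Read 'z': {q6} → {q1, q2}.
Read 'x': {q1, q2} → {q4, q5}.
None of the earlier sets intersect F, but {q4, q5} does.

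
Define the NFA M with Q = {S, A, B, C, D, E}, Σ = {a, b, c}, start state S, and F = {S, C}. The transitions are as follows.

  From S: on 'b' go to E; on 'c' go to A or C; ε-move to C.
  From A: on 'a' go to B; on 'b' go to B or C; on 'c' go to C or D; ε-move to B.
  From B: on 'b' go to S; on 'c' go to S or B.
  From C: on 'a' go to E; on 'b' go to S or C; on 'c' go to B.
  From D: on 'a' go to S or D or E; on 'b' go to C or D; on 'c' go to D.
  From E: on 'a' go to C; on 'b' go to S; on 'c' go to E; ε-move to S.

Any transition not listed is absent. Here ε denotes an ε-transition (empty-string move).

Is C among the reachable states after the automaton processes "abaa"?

Yes

Start: ε-closure({S}) = {S, C}.
Read 'a': {S, C} → {S, C, E}.
Read 'b': {S, C, E} → {S, C, E}.
Read 'a': {S, C, E} → {S, C, E}.
Read 'a': {S, C, E} → {S, C, E}.
State C is in {S, C, E}.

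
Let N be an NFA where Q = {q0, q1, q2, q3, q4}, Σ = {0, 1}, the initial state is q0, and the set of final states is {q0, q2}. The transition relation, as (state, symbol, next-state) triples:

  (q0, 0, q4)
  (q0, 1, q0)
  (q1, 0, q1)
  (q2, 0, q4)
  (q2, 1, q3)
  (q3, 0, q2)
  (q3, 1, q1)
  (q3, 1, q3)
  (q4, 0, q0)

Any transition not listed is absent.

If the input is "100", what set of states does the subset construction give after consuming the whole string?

Start in {q0}.
Read '1': q0→{q0}; now {q0}.
Read '0': q0→{q4}; now {q4}.
Read '0': q4→{q0}; now {q0}.

{q0}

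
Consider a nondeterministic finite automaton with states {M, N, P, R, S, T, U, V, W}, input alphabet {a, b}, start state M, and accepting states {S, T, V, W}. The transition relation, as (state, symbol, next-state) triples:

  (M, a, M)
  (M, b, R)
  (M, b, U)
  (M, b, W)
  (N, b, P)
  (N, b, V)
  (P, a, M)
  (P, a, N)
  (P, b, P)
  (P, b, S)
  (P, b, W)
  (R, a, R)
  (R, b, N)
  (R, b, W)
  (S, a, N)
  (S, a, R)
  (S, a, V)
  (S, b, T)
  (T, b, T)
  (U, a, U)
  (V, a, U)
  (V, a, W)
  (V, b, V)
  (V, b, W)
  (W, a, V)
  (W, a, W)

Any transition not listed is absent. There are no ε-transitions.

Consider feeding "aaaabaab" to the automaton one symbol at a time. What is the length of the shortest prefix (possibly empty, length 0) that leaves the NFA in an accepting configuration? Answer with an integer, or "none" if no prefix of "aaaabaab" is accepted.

5

Start in {M}.
Read 'a': M→{M}; now {M}.
Read 'a': M→{M}; now {M}.
Read 'a': M→{M}; now {M}.
Read 'a': M→{M}; now {M}.
Read 'b': M→{R, U, W}; now {R, U, W}.
None of the earlier sets intersect F, but {R, U, W} does.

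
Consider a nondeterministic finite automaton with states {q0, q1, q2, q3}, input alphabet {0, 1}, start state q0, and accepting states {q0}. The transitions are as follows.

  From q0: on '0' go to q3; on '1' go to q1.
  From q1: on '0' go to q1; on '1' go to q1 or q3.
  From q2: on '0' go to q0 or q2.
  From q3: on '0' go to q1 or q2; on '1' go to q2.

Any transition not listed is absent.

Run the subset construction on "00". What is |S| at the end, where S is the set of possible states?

Start in {q0}.
Read '0': q0→{q3}; now {q3}.
Read '0': q3→{q1, q2}; now {q1, q2}.
That set has 2 states.

2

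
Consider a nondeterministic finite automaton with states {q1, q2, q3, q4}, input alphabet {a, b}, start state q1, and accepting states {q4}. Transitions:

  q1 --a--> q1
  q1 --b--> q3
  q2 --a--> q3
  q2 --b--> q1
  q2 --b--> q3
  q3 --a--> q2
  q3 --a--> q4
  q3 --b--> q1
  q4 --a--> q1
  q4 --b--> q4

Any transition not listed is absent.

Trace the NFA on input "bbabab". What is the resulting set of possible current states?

{q1, q3, q4}

Start in {q1}.
Read 'b': {q1} → {q3}.
Read 'b': {q3} → {q1}.
Read 'a': {q1} → {q1}.
Read 'b': {q1} → {q3}.
Read 'a': {q3} → {q2, q4}.
Read 'b': {q2, q4} → {q1, q3, q4}.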